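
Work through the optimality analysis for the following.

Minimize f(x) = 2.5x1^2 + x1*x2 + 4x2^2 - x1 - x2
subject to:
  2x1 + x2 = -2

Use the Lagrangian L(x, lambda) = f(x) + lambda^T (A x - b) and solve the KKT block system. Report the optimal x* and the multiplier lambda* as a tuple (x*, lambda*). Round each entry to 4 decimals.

Form the Lagrangian:
  L(x, lambda) = (1/2) x^T Q x + c^T x + lambda^T (A x - b)
Stationarity (grad_x L = 0): Q x + c + A^T lambda = 0.
Primal feasibility: A x = b.

This gives the KKT block system:
  [ Q   A^T ] [ x     ]   [-c ]
  [ A    0  ] [ lambda ] = [ b ]

Solving the linear system:
  x*      = (-0.9394, -0.1212)
  lambda* = (2.9091)
  f(x*)   = 3.4394

x* = (-0.9394, -0.1212), lambda* = (2.9091)


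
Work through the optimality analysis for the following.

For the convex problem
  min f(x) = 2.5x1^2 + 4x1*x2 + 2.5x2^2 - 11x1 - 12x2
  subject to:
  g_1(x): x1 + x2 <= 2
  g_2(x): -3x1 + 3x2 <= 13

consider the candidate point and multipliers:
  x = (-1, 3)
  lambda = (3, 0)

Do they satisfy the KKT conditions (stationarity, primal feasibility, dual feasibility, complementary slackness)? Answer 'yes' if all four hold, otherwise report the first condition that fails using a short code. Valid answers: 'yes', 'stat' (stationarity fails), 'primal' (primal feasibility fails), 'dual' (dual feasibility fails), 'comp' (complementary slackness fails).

Gradient of f: grad f(x) = Q x + c = (-4, -1)
Constraint values g_i(x) = a_i^T x - b_i:
  g_1((-1, 3)) = 0
  g_2((-1, 3)) = -1
Stationarity residual: grad f(x) + sum_i lambda_i a_i = (-1, 2)
  -> stationarity FAILS
Primal feasibility (all g_i <= 0): OK
Dual feasibility (all lambda_i >= 0): OK
Complementary slackness (lambda_i * g_i(x) = 0 for all i): OK

Verdict: the first failing condition is stationarity -> stat.

stat


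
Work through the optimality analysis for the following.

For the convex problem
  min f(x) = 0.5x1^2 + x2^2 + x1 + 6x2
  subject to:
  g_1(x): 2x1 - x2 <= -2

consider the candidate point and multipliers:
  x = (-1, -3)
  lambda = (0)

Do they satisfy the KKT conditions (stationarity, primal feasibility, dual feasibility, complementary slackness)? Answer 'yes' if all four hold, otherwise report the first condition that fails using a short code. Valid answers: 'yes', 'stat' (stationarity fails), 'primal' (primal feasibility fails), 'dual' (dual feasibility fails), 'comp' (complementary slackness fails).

Gradient of f: grad f(x) = Q x + c = (0, 0)
Constraint values g_i(x) = a_i^T x - b_i:
  g_1((-1, -3)) = 3
Stationarity residual: grad f(x) + sum_i lambda_i a_i = (0, 0)
  -> stationarity OK
Primal feasibility (all g_i <= 0): FAILS
Dual feasibility (all lambda_i >= 0): OK
Complementary slackness (lambda_i * g_i(x) = 0 for all i): OK

Verdict: the first failing condition is primal_feasibility -> primal.

primal


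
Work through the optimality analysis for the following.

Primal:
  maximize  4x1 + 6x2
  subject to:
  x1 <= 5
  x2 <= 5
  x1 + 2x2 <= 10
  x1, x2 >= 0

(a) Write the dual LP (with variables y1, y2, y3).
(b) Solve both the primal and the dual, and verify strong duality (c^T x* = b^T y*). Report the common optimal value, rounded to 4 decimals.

The standard primal-dual pair for 'max c^T x s.t. A x <= b, x >= 0' is:
  Dual:  min b^T y  s.t.  A^T y >= c,  y >= 0.

So the dual LP is:
  minimize  5y1 + 5y2 + 10y3
  subject to:
    y1 + y3 >= 4
    y2 + 2y3 >= 6
    y1, y2, y3 >= 0

Solving the primal: x* = (5, 2.5).
  primal value c^T x* = 35.
Solving the dual: y* = (1, 0, 3).
  dual value b^T y* = 35.
Strong duality: c^T x* = b^T y*. Confirmed.

35


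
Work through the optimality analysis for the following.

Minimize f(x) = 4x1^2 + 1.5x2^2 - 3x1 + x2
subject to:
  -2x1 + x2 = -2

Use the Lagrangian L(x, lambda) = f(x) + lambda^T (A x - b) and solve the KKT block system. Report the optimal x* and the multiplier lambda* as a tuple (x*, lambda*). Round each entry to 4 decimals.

Form the Lagrangian:
  L(x, lambda) = (1/2) x^T Q x + c^T x + lambda^T (A x - b)
Stationarity (grad_x L = 0): Q x + c + A^T lambda = 0.
Primal feasibility: A x = b.

This gives the KKT block system:
  [ Q   A^T ] [ x     ]   [-c ]
  [ A    0  ] [ lambda ] = [ b ]

Solving the linear system:
  x*      = (0.65, -0.7)
  lambda* = (1.1)
  f(x*)   = -0.225

x* = (0.65, -0.7), lambda* = (1.1)


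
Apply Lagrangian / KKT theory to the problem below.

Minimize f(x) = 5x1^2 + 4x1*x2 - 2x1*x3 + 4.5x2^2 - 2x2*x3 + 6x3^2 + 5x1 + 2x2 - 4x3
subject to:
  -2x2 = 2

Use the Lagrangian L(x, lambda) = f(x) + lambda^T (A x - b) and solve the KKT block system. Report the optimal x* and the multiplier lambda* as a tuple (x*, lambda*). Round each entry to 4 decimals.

Form the Lagrangian:
  L(x, lambda) = (1/2) x^T Q x + c^T x + lambda^T (A x - b)
Stationarity (grad_x L = 0): Q x + c + A^T lambda = 0.
Primal feasibility: A x = b.

This gives the KKT block system:
  [ Q   A^T ] [ x     ]   [-c ]
  [ A    0  ] [ lambda ] = [ b ]

Solving the linear system:
  x*      = (-0.069, -1, 0.1552)
  lambda* = (-3.7931)
  f(x*)   = 2.3103

x* = (-0.069, -1, 0.1552), lambda* = (-3.7931)


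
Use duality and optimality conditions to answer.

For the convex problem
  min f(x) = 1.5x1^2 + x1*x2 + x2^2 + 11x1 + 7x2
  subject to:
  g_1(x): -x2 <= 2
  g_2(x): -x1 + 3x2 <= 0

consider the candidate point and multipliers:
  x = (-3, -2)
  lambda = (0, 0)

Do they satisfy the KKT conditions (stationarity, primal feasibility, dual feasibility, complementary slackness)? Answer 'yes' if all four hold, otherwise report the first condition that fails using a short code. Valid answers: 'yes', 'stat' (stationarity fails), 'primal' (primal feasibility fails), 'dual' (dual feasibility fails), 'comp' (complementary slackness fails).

Gradient of f: grad f(x) = Q x + c = (0, 0)
Constraint values g_i(x) = a_i^T x - b_i:
  g_1((-3, -2)) = 0
  g_2((-3, -2)) = -3
Stationarity residual: grad f(x) + sum_i lambda_i a_i = (0, 0)
  -> stationarity OK
Primal feasibility (all g_i <= 0): OK
Dual feasibility (all lambda_i >= 0): OK
Complementary slackness (lambda_i * g_i(x) = 0 for all i): OK

Verdict: yes, KKT holds.

yes


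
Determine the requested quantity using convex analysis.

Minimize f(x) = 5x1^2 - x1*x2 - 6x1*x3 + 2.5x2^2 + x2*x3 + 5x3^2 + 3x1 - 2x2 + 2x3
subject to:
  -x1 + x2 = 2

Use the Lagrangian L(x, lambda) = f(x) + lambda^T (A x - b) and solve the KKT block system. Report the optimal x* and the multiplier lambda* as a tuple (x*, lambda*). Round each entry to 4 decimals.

Form the Lagrangian:
  L(x, lambda) = (1/2) x^T Q x + c^T x + lambda^T (A x - b)
Stationarity (grad_x L = 0): Q x + c + A^T lambda = 0.
Primal feasibility: A x = b.

This gives the KKT block system:
  [ Q   A^T ] [ x     ]   [-c ]
  [ A    0  ] [ lambda ] = [ b ]

Solving the linear system:
  x*      = (-1.0476, 0.9524, -0.9238)
  lambda* = (-2.8857)
  f(x*)   = -0.5619

x* = (-1.0476, 0.9524, -0.9238), lambda* = (-2.8857)


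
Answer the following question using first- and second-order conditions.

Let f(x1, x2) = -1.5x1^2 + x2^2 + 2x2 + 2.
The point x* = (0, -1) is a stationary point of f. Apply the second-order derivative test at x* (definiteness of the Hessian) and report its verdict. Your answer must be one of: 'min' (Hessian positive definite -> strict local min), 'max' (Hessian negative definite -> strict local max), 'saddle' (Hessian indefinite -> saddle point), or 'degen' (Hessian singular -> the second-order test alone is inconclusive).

Compute the Hessian H = grad^2 f:
  H = [[-3, 0], [0, 2]]
Verify stationarity: grad f(x*) = H x* + g = (0, 0).
Eigenvalues of H: -3, 2.
Eigenvalues have mixed signs, so H is indefinite -> x* is a saddle point.

saddle


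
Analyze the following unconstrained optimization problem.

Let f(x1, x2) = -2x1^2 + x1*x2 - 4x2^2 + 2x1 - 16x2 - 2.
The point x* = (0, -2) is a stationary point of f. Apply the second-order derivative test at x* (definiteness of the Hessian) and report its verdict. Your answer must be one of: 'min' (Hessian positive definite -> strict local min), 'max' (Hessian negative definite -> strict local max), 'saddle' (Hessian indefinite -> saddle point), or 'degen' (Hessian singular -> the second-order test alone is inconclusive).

Compute the Hessian H = grad^2 f:
  H = [[-4, 1], [1, -8]]
Verify stationarity: grad f(x*) = H x* + g = (0, 0).
Eigenvalues of H: -8.2361, -3.7639.
Both eigenvalues < 0, so H is negative definite -> x* is a strict local max.

max


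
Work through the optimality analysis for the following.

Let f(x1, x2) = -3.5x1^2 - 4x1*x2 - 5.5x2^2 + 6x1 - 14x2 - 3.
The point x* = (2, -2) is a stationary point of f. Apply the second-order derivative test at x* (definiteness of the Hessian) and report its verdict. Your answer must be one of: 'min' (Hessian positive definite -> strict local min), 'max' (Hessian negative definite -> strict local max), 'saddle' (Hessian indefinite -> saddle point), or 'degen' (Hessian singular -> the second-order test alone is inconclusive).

Compute the Hessian H = grad^2 f:
  H = [[-7, -4], [-4, -11]]
Verify stationarity: grad f(x*) = H x* + g = (0, 0).
Eigenvalues of H: -13.4721, -4.5279.
Both eigenvalues < 0, so H is negative definite -> x* is a strict local max.

max


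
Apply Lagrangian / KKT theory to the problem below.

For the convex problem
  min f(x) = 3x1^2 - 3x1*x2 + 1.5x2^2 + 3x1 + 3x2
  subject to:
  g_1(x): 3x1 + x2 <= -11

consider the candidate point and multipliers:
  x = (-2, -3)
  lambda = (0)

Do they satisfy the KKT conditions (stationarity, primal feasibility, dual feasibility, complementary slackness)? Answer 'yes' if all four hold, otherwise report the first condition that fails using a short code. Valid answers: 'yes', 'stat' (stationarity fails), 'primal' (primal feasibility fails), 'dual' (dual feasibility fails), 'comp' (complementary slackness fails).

Gradient of f: grad f(x) = Q x + c = (0, 0)
Constraint values g_i(x) = a_i^T x - b_i:
  g_1((-2, -3)) = 2
Stationarity residual: grad f(x) + sum_i lambda_i a_i = (0, 0)
  -> stationarity OK
Primal feasibility (all g_i <= 0): FAILS
Dual feasibility (all lambda_i >= 0): OK
Complementary slackness (lambda_i * g_i(x) = 0 for all i): OK

Verdict: the first failing condition is primal_feasibility -> primal.

primal


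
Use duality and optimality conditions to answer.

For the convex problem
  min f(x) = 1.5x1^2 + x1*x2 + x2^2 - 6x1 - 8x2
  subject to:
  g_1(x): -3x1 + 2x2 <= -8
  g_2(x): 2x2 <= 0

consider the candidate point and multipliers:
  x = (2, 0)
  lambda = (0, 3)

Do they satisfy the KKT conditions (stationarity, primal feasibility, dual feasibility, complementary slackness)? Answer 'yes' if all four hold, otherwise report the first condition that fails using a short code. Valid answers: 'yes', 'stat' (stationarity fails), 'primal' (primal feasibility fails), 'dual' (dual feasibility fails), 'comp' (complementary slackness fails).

Gradient of f: grad f(x) = Q x + c = (0, -6)
Constraint values g_i(x) = a_i^T x - b_i:
  g_1((2, 0)) = 2
  g_2((2, 0)) = 0
Stationarity residual: grad f(x) + sum_i lambda_i a_i = (0, 0)
  -> stationarity OK
Primal feasibility (all g_i <= 0): FAILS
Dual feasibility (all lambda_i >= 0): OK
Complementary slackness (lambda_i * g_i(x) = 0 for all i): OK

Verdict: the first failing condition is primal_feasibility -> primal.

primal


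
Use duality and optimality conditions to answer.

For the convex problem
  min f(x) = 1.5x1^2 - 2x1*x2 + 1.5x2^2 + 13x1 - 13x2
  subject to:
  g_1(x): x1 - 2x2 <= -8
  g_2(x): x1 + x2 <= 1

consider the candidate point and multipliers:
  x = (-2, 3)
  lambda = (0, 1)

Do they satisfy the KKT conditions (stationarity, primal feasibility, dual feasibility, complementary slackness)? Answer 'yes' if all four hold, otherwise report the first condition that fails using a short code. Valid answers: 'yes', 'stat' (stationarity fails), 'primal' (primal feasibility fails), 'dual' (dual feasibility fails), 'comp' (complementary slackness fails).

Gradient of f: grad f(x) = Q x + c = (1, 0)
Constraint values g_i(x) = a_i^T x - b_i:
  g_1((-2, 3)) = 0
  g_2((-2, 3)) = 0
Stationarity residual: grad f(x) + sum_i lambda_i a_i = (2, 1)
  -> stationarity FAILS
Primal feasibility (all g_i <= 0): OK
Dual feasibility (all lambda_i >= 0): OK
Complementary slackness (lambda_i * g_i(x) = 0 for all i): OK

Verdict: the first failing condition is stationarity -> stat.

stat


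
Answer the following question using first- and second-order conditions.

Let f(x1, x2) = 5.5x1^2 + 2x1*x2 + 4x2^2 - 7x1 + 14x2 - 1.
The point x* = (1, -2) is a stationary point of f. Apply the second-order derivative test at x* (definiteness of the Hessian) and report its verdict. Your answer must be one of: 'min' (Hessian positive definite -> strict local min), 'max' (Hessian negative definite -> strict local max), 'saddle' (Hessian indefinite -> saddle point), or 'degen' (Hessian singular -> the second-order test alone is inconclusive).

Compute the Hessian H = grad^2 f:
  H = [[11, 2], [2, 8]]
Verify stationarity: grad f(x*) = H x* + g = (0, 0).
Eigenvalues of H: 7, 12.
Both eigenvalues > 0, so H is positive definite -> x* is a strict local min.

min


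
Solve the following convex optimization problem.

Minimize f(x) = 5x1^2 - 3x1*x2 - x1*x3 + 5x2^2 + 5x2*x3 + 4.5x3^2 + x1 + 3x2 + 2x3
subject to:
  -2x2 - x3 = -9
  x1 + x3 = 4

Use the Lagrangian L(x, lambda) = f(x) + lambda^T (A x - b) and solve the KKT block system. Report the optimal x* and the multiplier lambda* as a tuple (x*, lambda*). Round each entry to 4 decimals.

Form the Lagrangian:
  L(x, lambda) = (1/2) x^T Q x + c^T x + lambda^T (A x - b)
Stationarity (grad_x L = 0): Q x + c + A^T lambda = 0.
Primal feasibility: A x = b.

This gives the KKT block system:
  [ Q   A^T ] [ x     ]   [-c ]
  [ A    0  ] [ lambda ] = [ b ]

Solving the linear system:
  x*      = (2.3871, 3.6935, 1.6129)
  lambda* = (20.4194, -12.1774)
  f(x*)   = 124.5887

x* = (2.3871, 3.6935, 1.6129), lambda* = (20.4194, -12.1774)


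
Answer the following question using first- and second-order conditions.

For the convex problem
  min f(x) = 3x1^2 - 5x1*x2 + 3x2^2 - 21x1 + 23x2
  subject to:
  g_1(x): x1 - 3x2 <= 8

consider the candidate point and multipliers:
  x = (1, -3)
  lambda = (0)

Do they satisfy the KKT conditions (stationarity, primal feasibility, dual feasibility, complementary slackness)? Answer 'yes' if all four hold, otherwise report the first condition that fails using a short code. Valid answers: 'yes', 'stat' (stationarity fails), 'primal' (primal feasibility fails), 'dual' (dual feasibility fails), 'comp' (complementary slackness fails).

Gradient of f: grad f(x) = Q x + c = (0, 0)
Constraint values g_i(x) = a_i^T x - b_i:
  g_1((1, -3)) = 2
Stationarity residual: grad f(x) + sum_i lambda_i a_i = (0, 0)
  -> stationarity OK
Primal feasibility (all g_i <= 0): FAILS
Dual feasibility (all lambda_i >= 0): OK
Complementary slackness (lambda_i * g_i(x) = 0 for all i): OK

Verdict: the first failing condition is primal_feasibility -> primal.

primal


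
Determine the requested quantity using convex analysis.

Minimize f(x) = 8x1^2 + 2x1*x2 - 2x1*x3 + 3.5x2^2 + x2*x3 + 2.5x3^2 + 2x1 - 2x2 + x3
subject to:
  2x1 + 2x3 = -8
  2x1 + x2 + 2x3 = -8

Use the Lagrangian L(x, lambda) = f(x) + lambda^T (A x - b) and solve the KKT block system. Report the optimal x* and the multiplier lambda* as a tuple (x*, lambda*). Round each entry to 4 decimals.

Form the Lagrangian:
  L(x, lambda) = (1/2) x^T Q x + c^T x + lambda^T (A x - b)
Stationarity (grad_x L = 0): Q x + c + A^T lambda = 0.
Primal feasibility: A x = b.

This gives the KKT block system:
  [ Q   A^T ] [ x     ]   [-c ]
  [ A    0  ] [ lambda ] = [ b ]

Solving the linear system:
  x*      = (-1.16, 0, -2.84)
  lambda* = (-1.72, 7.16)
  f(x*)   = 19.18

x* = (-1.16, 0, -2.84), lambda* = (-1.72, 7.16)


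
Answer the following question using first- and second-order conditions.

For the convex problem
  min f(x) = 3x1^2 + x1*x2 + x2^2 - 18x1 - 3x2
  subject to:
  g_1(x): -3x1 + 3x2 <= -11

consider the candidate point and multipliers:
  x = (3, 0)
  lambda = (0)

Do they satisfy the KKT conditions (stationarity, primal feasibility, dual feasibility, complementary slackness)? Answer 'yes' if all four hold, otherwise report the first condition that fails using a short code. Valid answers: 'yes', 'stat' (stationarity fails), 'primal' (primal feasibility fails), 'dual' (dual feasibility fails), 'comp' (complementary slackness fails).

Gradient of f: grad f(x) = Q x + c = (0, 0)
Constraint values g_i(x) = a_i^T x - b_i:
  g_1((3, 0)) = 2
Stationarity residual: grad f(x) + sum_i lambda_i a_i = (0, 0)
  -> stationarity OK
Primal feasibility (all g_i <= 0): FAILS
Dual feasibility (all lambda_i >= 0): OK
Complementary slackness (lambda_i * g_i(x) = 0 for all i): OK

Verdict: the first failing condition is primal_feasibility -> primal.

primal


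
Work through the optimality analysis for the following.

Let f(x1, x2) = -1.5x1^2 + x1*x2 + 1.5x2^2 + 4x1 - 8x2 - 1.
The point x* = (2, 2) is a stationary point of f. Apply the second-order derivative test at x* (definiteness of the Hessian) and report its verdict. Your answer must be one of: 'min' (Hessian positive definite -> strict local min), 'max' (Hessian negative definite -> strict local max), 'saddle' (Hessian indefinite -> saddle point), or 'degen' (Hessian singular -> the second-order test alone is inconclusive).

Compute the Hessian H = grad^2 f:
  H = [[-3, 1], [1, 3]]
Verify stationarity: grad f(x*) = H x* + g = (0, 0).
Eigenvalues of H: -3.1623, 3.1623.
Eigenvalues have mixed signs, so H is indefinite -> x* is a saddle point.

saddle


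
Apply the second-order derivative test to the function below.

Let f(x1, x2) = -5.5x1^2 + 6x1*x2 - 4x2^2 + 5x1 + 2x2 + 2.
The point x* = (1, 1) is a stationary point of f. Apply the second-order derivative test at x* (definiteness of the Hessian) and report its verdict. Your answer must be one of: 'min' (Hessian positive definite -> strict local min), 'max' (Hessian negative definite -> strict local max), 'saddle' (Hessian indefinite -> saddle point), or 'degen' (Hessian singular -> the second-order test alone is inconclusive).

Compute the Hessian H = grad^2 f:
  H = [[-11, 6], [6, -8]]
Verify stationarity: grad f(x*) = H x* + g = (0, 0).
Eigenvalues of H: -15.6847, -3.3153.
Both eigenvalues < 0, so H is negative definite -> x* is a strict local max.

max


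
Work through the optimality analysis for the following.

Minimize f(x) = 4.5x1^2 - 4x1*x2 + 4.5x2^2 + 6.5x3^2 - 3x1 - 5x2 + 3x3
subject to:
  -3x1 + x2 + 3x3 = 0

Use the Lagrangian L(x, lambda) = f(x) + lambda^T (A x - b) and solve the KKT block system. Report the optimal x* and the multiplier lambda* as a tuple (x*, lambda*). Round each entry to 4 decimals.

Form the Lagrangian:
  L(x, lambda) = (1/2) x^T Q x + c^T x + lambda^T (A x - b)
Stationarity (grad_x L = 0): Q x + c + A^T lambda = 0.
Primal feasibility: A x = b.

This gives the KKT block system:
  [ Q   A^T ] [ x     ]   [-c ]
  [ A    0  ] [ lambda ] = [ b ]

Solving the linear system:
  x*      = (0.3119, 0.8233, 0.0374)
  lambda* = (-1.1622)
  f(x*)   = -2.4699

x* = (0.3119, 0.8233, 0.0374), lambda* = (-1.1622)


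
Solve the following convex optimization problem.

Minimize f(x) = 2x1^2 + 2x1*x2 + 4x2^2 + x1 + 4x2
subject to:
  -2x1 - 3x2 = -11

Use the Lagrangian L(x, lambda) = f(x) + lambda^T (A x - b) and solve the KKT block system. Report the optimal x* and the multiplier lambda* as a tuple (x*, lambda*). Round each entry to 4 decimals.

Form the Lagrangian:
  L(x, lambda) = (1/2) x^T Q x + c^T x + lambda^T (A x - b)
Stationarity (grad_x L = 0): Q x + c + A^T lambda = 0.
Primal feasibility: A x = b.

This gives the KKT block system:
  [ Q   A^T ] [ x     ]   [-c ]
  [ A    0  ] [ lambda ] = [ b ]

Solving the linear system:
  x*      = (2.8409, 1.7727)
  lambda* = (7.9545)
  f(x*)   = 48.7159

x* = (2.8409, 1.7727), lambda* = (7.9545)


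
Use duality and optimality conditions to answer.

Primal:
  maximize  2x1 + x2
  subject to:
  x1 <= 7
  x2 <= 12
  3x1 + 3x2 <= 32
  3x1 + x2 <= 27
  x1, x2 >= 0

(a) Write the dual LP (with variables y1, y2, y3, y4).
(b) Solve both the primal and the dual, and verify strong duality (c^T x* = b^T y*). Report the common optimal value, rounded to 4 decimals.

The standard primal-dual pair for 'max c^T x s.t. A x <= b, x >= 0' is:
  Dual:  min b^T y  s.t.  A^T y >= c,  y >= 0.

So the dual LP is:
  minimize  7y1 + 12y2 + 32y3 + 27y4
  subject to:
    y1 + 3y3 + 3y4 >= 2
    y2 + 3y3 + y4 >= 1
    y1, y2, y3, y4 >= 0

Solving the primal: x* = (7, 3.6667).
  primal value c^T x* = 17.6667.
Solving the dual: y* = (1, 0, 0.3333, 0).
  dual value b^T y* = 17.6667.
Strong duality: c^T x* = b^T y*. Confirmed.

17.6667


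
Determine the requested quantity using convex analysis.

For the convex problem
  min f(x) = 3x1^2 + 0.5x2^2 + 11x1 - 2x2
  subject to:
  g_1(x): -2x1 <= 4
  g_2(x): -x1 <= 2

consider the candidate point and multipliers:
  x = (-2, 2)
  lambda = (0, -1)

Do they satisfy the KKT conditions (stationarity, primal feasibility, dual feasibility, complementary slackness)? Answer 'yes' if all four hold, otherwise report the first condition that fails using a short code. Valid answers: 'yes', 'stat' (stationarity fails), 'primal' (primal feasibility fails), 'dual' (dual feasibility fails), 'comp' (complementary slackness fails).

Gradient of f: grad f(x) = Q x + c = (-1, 0)
Constraint values g_i(x) = a_i^T x - b_i:
  g_1((-2, 2)) = 0
  g_2((-2, 2)) = 0
Stationarity residual: grad f(x) + sum_i lambda_i a_i = (0, 0)
  -> stationarity OK
Primal feasibility (all g_i <= 0): OK
Dual feasibility (all lambda_i >= 0): FAILS
Complementary slackness (lambda_i * g_i(x) = 0 for all i): OK

Verdict: the first failing condition is dual_feasibility -> dual.

dual


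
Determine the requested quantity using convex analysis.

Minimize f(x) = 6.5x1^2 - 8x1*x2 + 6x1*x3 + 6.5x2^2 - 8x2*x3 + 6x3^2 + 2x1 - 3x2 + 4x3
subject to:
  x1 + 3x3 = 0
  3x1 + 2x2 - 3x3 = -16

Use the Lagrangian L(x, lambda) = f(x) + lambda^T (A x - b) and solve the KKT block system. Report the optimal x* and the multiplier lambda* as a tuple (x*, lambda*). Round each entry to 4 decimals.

Form the Lagrangian:
  L(x, lambda) = (1/2) x^T Q x + c^T x + lambda^T (A x - b)
Stationarity (grad_x L = 0): Q x + c + A^T lambda = 0.
Primal feasibility: A x = b.

This gives the KKT block system:
  [ Q   A^T ] [ x     ]   [-c ]
  [ A    0  ] [ lambda ] = [ b ]

Solving the linear system:
  x*      = (-3.0757, -1.8486, 1.0252)
  lambda* = (1.1016, 5.3141)
  f(x*)   = 44.2603

x* = (-3.0757, -1.8486, 1.0252), lambda* = (1.1016, 5.3141)


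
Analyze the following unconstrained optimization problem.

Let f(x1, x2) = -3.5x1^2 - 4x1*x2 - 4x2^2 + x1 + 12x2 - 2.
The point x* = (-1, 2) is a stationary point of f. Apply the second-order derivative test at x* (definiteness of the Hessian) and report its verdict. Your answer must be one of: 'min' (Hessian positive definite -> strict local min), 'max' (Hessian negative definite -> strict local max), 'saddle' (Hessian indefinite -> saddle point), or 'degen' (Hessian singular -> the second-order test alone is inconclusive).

Compute the Hessian H = grad^2 f:
  H = [[-7, -4], [-4, -8]]
Verify stationarity: grad f(x*) = H x* + g = (0, 0).
Eigenvalues of H: -11.5311, -3.4689.
Both eigenvalues < 0, so H is negative definite -> x* is a strict local max.

max


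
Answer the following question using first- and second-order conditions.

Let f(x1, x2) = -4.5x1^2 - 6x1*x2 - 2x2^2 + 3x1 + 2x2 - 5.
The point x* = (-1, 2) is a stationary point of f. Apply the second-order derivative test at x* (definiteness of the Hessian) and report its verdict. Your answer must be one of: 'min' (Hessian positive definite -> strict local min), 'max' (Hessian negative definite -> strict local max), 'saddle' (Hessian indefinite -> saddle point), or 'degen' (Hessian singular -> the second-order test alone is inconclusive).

Compute the Hessian H = grad^2 f:
  H = [[-9, -6], [-6, -4]]
Verify stationarity: grad f(x*) = H x* + g = (0, 0).
Eigenvalues of H: -13, 0.
H has a zero eigenvalue (singular; negative semidefinite but not definite), so H is neither positive definite, negative definite, nor indefinite. The second-order test alone is inconclusive -> degen.
(Indeed, f is constant along the null direction of H through x*, so x* is not a strict local extremum.)

degen


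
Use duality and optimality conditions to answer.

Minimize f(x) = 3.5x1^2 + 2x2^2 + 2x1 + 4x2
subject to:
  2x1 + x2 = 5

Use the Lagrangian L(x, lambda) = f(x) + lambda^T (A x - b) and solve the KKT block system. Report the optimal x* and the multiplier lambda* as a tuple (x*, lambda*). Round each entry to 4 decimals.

Form the Lagrangian:
  L(x, lambda) = (1/2) x^T Q x + c^T x + lambda^T (A x - b)
Stationarity (grad_x L = 0): Q x + c + A^T lambda = 0.
Primal feasibility: A x = b.

This gives the KKT block system:
  [ Q   A^T ] [ x     ]   [-c ]
  [ A    0  ] [ lambda ] = [ b ]

Solving the linear system:
  x*      = (2, 1)
  lambda* = (-8)
  f(x*)   = 24

x* = (2, 1), lambda* = (-8)


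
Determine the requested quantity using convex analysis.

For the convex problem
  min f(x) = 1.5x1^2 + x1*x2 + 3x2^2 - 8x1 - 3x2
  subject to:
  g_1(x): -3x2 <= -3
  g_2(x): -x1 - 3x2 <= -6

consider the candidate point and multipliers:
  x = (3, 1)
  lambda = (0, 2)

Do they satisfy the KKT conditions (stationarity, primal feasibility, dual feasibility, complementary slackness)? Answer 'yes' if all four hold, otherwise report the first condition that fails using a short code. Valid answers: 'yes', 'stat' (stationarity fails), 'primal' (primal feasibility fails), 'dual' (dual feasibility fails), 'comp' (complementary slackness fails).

Gradient of f: grad f(x) = Q x + c = (2, 6)
Constraint values g_i(x) = a_i^T x - b_i:
  g_1((3, 1)) = 0
  g_2((3, 1)) = 0
Stationarity residual: grad f(x) + sum_i lambda_i a_i = (0, 0)
  -> stationarity OK
Primal feasibility (all g_i <= 0): OK
Dual feasibility (all lambda_i >= 0): OK
Complementary slackness (lambda_i * g_i(x) = 0 for all i): OK

Verdict: yes, KKT holds.

yes


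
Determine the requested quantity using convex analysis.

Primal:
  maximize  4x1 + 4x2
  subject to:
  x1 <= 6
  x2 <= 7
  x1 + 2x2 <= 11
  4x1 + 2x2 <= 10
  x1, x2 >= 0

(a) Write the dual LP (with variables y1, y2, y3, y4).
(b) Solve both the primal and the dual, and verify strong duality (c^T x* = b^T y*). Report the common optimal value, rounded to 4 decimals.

The standard primal-dual pair for 'max c^T x s.t. A x <= b, x >= 0' is:
  Dual:  min b^T y  s.t.  A^T y >= c,  y >= 0.

So the dual LP is:
  minimize  6y1 + 7y2 + 11y3 + 10y4
  subject to:
    y1 + y3 + 4y4 >= 4
    y2 + 2y3 + 2y4 >= 4
    y1, y2, y3, y4 >= 0

Solving the primal: x* = (0, 5).
  primal value c^T x* = 20.
Solving the dual: y* = (0, 0, 0, 2).
  dual value b^T y* = 20.
Strong duality: c^T x* = b^T y*. Confirmed.

20


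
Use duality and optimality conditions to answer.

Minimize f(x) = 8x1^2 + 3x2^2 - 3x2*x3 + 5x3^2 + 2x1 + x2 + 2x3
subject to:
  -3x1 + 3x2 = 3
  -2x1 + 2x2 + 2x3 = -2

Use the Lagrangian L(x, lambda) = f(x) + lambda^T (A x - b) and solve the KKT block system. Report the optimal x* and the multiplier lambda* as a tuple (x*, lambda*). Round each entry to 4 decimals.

Form the Lagrangian:
  L(x, lambda) = (1/2) x^T Q x + c^T x + lambda^T (A x - b)
Stationarity (grad_x L = 0): Q x + c + A^T lambda = 0.
Primal feasibility: A x = b.

This gives the KKT block system:
  [ Q   A^T ] [ x     ]   [-c ]
  [ A    0  ] [ lambda ] = [ b ]

Solving the linear system:
  x*      = (-0.6818, 0.3182, -2)
  lambda* = (-9.2879, 9.4773)
  f(x*)   = 20.8864

x* = (-0.6818, 0.3182, -2), lambda* = (-9.2879, 9.4773)


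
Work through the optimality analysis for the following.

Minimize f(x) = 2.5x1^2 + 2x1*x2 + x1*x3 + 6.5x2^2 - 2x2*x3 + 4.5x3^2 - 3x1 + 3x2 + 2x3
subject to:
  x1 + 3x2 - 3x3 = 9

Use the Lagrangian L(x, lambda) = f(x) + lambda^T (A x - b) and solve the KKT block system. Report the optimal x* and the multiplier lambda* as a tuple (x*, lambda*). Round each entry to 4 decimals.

Form the Lagrangian:
  L(x, lambda) = (1/2) x^T Q x + c^T x + lambda^T (A x - b)
Stationarity (grad_x L = 0): Q x + c + A^T lambda = 0.
Primal feasibility: A x = b.

This gives the KKT block system:
  [ Q   A^T ] [ x     ]   [-c ]
  [ A    0  ] [ lambda ] = [ b ]

Solving the linear system:
  x*      = (1.8859, 0.3301, -2.0413)
  lambda* = (-5.0485)
  f(x*)   = 18.3434

x* = (1.8859, 0.3301, -2.0413), lambda* = (-5.0485)


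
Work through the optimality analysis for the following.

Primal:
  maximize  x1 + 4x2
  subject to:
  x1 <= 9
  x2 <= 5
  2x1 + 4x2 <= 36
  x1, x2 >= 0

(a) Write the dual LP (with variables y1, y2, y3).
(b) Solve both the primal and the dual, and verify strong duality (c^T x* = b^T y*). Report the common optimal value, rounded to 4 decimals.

The standard primal-dual pair for 'max c^T x s.t. A x <= b, x >= 0' is:
  Dual:  min b^T y  s.t.  A^T y >= c,  y >= 0.

So the dual LP is:
  minimize  9y1 + 5y2 + 36y3
  subject to:
    y1 + 2y3 >= 1
    y2 + 4y3 >= 4
    y1, y2, y3 >= 0

Solving the primal: x* = (8, 5).
  primal value c^T x* = 28.
Solving the dual: y* = (0, 2, 0.5).
  dual value b^T y* = 28.
Strong duality: c^T x* = b^T y*. Confirmed.

28


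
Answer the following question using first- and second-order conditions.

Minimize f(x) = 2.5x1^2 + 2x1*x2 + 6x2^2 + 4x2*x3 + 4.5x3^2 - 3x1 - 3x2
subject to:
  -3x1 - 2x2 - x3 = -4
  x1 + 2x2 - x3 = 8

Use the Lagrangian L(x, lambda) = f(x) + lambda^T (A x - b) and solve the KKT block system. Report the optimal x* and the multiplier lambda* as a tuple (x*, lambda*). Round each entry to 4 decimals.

Form the Lagrangian:
  L(x, lambda) = (1/2) x^T Q x + c^T x + lambda^T (A x - b)
Stationarity (grad_x L = 0): Q x + c + A^T lambda = 0.
Primal feasibility: A x = b.

This gives the KKT block system:
  [ Q   A^T ] [ x     ]   [-c ]
  [ A    0  ] [ lambda ] = [ b ]

Solving the linear system:
  x*      = (0.5333, 2.4667, -2.5333)
  lambda* = (-2.0833, -10.85)
  f(x*)   = 34.7333

x* = (0.5333, 2.4667, -2.5333), lambda* = (-2.0833, -10.85)


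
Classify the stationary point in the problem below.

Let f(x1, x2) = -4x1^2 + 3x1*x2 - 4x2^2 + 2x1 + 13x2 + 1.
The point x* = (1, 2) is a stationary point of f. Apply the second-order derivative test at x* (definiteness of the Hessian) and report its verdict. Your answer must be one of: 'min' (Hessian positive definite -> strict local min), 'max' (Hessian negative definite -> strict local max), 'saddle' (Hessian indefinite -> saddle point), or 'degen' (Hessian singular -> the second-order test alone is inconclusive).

Compute the Hessian H = grad^2 f:
  H = [[-8, 3], [3, -8]]
Verify stationarity: grad f(x*) = H x* + g = (0, 0).
Eigenvalues of H: -11, -5.
Both eigenvalues < 0, so H is negative definite -> x* is a strict local max.

max


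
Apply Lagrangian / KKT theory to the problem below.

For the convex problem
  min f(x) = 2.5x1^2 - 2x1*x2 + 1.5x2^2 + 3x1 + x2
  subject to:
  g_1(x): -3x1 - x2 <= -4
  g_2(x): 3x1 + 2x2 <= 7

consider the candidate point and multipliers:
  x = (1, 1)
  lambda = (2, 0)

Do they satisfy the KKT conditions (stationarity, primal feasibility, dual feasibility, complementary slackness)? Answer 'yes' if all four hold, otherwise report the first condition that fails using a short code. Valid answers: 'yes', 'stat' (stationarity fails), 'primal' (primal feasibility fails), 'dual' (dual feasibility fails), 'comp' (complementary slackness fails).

Gradient of f: grad f(x) = Q x + c = (6, 2)
Constraint values g_i(x) = a_i^T x - b_i:
  g_1((1, 1)) = 0
  g_2((1, 1)) = -2
Stationarity residual: grad f(x) + sum_i lambda_i a_i = (0, 0)
  -> stationarity OK
Primal feasibility (all g_i <= 0): OK
Dual feasibility (all lambda_i >= 0): OK
Complementary slackness (lambda_i * g_i(x) = 0 for all i): OK

Verdict: yes, KKT holds.

yes


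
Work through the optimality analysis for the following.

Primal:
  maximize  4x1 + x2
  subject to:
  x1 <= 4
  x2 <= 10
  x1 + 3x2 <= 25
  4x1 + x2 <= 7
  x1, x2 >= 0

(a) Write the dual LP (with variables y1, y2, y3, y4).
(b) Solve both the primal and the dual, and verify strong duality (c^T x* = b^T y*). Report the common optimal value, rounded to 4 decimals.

The standard primal-dual pair for 'max c^T x s.t. A x <= b, x >= 0' is:
  Dual:  min b^T y  s.t.  A^T y >= c,  y >= 0.

So the dual LP is:
  minimize  4y1 + 10y2 + 25y3 + 7y4
  subject to:
    y1 + y3 + 4y4 >= 4
    y2 + 3y3 + y4 >= 1
    y1, y2, y3, y4 >= 0

Solving the primal: x* = (1.75, 0).
  primal value c^T x* = 7.
Solving the dual: y* = (0, 0, 0, 1).
  dual value b^T y* = 7.
Strong duality: c^T x* = b^T y*. Confirmed.

7


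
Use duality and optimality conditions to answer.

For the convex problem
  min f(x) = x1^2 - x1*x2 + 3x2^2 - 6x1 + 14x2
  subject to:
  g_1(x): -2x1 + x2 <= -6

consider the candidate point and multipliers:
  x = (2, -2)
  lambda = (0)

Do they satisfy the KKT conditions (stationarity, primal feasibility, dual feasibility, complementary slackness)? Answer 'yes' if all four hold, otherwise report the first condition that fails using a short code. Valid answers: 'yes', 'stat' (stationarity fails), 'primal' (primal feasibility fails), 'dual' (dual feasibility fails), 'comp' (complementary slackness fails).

Gradient of f: grad f(x) = Q x + c = (0, 0)
Constraint values g_i(x) = a_i^T x - b_i:
  g_1((2, -2)) = 0
Stationarity residual: grad f(x) + sum_i lambda_i a_i = (0, 0)
  -> stationarity OK
Primal feasibility (all g_i <= 0): OK
Dual feasibility (all lambda_i >= 0): OK
Complementary slackness (lambda_i * g_i(x) = 0 for all i): OK

Verdict: yes, KKT holds.

yes


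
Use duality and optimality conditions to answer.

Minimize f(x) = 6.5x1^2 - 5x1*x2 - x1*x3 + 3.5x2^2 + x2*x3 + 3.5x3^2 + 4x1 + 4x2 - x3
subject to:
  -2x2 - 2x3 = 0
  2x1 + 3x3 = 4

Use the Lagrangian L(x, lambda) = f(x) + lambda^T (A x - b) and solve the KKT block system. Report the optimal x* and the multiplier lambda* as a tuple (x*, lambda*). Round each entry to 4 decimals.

Form the Lagrangian:
  L(x, lambda) = (1/2) x^T Q x + c^T x + lambda^T (A x - b)
Stationarity (grad_x L = 0): Q x + c + A^T lambda = 0.
Primal feasibility: A x = b.

This gives the KKT block system:
  [ Q   A^T ] [ x     ]   [-c ]
  [ A    0  ] [ lambda ] = [ b ]

Solving the linear system:
  x*      = (-0.1538, -1.4359, 1.4359)
  lambda* = (-1.9231, -3.8718)
  f(x*)   = 3.8462

x* = (-0.1538, -1.4359, 1.4359), lambda* = (-1.9231, -3.8718)


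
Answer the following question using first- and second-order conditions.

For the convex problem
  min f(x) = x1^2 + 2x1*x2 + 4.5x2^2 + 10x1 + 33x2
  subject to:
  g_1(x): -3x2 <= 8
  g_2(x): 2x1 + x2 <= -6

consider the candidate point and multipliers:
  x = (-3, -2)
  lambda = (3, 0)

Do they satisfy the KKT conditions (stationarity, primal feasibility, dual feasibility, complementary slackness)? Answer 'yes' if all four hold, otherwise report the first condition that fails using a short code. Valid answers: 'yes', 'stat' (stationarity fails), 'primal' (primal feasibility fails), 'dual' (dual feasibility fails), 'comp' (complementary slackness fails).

Gradient of f: grad f(x) = Q x + c = (0, 9)
Constraint values g_i(x) = a_i^T x - b_i:
  g_1((-3, -2)) = -2
  g_2((-3, -2)) = -2
Stationarity residual: grad f(x) + sum_i lambda_i a_i = (0, 0)
  -> stationarity OK
Primal feasibility (all g_i <= 0): OK
Dual feasibility (all lambda_i >= 0): OK
Complementary slackness (lambda_i * g_i(x) = 0 for all i): FAILS

Verdict: the first failing condition is complementary_slackness -> comp.

comp


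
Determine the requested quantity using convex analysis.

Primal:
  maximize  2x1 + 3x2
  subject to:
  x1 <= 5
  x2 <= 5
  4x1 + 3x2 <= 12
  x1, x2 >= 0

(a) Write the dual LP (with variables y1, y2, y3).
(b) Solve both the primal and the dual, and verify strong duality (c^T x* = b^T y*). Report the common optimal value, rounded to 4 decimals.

The standard primal-dual pair for 'max c^T x s.t. A x <= b, x >= 0' is:
  Dual:  min b^T y  s.t.  A^T y >= c,  y >= 0.

So the dual LP is:
  minimize  5y1 + 5y2 + 12y3
  subject to:
    y1 + 4y3 >= 2
    y2 + 3y3 >= 3
    y1, y2, y3 >= 0

Solving the primal: x* = (0, 4).
  primal value c^T x* = 12.
Solving the dual: y* = (0, 0, 1).
  dual value b^T y* = 12.
Strong duality: c^T x* = b^T y*. Confirmed.

12


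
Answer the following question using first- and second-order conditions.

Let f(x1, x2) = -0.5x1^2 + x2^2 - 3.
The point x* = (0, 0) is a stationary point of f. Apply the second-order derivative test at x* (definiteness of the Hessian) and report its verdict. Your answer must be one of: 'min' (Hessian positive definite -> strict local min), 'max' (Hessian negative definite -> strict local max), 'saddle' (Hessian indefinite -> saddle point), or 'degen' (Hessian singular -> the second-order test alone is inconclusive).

Compute the Hessian H = grad^2 f:
  H = [[-1, 0], [0, 2]]
Verify stationarity: grad f(x*) = H x* + g = (0, 0).
Eigenvalues of H: -1, 2.
Eigenvalues have mixed signs, so H is indefinite -> x* is a saddle point.

saddle


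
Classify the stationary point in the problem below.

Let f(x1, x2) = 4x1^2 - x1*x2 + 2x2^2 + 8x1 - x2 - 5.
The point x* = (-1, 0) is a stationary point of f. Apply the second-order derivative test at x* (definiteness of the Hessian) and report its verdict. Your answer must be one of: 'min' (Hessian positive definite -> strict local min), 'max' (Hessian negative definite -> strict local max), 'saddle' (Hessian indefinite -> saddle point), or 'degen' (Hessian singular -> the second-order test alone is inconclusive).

Compute the Hessian H = grad^2 f:
  H = [[8, -1], [-1, 4]]
Verify stationarity: grad f(x*) = H x* + g = (0, 0).
Eigenvalues of H: 3.7639, 8.2361.
Both eigenvalues > 0, so H is positive definite -> x* is a strict local min.

min


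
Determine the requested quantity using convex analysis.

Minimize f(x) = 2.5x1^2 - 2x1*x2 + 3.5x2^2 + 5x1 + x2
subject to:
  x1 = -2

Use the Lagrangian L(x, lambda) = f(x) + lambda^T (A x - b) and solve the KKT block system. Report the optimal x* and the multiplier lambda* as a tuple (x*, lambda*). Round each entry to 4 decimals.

Form the Lagrangian:
  L(x, lambda) = (1/2) x^T Q x + c^T x + lambda^T (A x - b)
Stationarity (grad_x L = 0): Q x + c + A^T lambda = 0.
Primal feasibility: A x = b.

This gives the KKT block system:
  [ Q   A^T ] [ x     ]   [-c ]
  [ A    0  ] [ lambda ] = [ b ]

Solving the linear system:
  x*      = (-2, -0.7143)
  lambda* = (3.5714)
  f(x*)   = -1.7857

x* = (-2, -0.7143), lambda* = (3.5714)


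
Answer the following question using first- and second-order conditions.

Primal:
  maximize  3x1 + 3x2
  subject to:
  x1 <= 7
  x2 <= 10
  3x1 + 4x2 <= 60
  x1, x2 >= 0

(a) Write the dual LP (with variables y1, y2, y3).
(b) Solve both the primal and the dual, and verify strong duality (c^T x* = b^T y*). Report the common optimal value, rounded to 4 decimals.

The standard primal-dual pair for 'max c^T x s.t. A x <= b, x >= 0' is:
  Dual:  min b^T y  s.t.  A^T y >= c,  y >= 0.

So the dual LP is:
  minimize  7y1 + 10y2 + 60y3
  subject to:
    y1 + 3y3 >= 3
    y2 + 4y3 >= 3
    y1, y2, y3 >= 0

Solving the primal: x* = (7, 9.75).
  primal value c^T x* = 50.25.
Solving the dual: y* = (0.75, 0, 0.75).
  dual value b^T y* = 50.25.
Strong duality: c^T x* = b^T y*. Confirmed.

50.25


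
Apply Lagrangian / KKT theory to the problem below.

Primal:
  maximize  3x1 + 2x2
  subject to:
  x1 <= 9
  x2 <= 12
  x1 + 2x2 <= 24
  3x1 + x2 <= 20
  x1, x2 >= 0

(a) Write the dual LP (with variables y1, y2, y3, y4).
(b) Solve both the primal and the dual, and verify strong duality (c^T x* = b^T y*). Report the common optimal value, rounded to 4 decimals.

The standard primal-dual pair for 'max c^T x s.t. A x <= b, x >= 0' is:
  Dual:  min b^T y  s.t.  A^T y >= c,  y >= 0.

So the dual LP is:
  minimize  9y1 + 12y2 + 24y3 + 20y4
  subject to:
    y1 + y3 + 3y4 >= 3
    y2 + 2y3 + y4 >= 2
    y1, y2, y3, y4 >= 0

Solving the primal: x* = (3.2, 10.4).
  primal value c^T x* = 30.4.
Solving the dual: y* = (0, 0, 0.6, 0.8).
  dual value b^T y* = 30.4.
Strong duality: c^T x* = b^T y*. Confirmed.

30.4
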